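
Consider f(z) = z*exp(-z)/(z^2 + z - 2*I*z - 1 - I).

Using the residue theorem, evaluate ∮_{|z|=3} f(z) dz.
By the residue theorem, ∮_C f(z) dz = 2πi · (sum of the residues of f at the poles inside |z| = 3).

The denominator factors as (z - I)*(z + 1 - I), so the singularities of f are simple poles at z = I, z = -1 + I.
  |I|² = 1 < 9 = 3², so this pole is inside the contour.
  |-1 + I|² = 2 < 9 = 3², so this pole is inside the contour.

With P(z) = z*exp(-z) and Q(z) = z^2 + z - 2*I*z - 1 - I, each pole is simple, so Res(f, z₀) = P(z₀)/Q'(z₀) with Q'(z) = 2*z + 1 - 2*I.
  Res(f, I) = P(I)/Q'(I) = (I*exp(-I))/(1) = I*exp(-I)
  Res(f, -1 + I) = P(-1 + I)/Q'(-1 + I) = ((-1 + I)*exp(1 - I))/(-1) = (1 - I)*exp(1 - I)

Sum of residues inside C: (1 - I)*exp(1 - I) + I*exp(-I)
∮_C f(z) dz = 2πi · ((1 - I)*exp(1 - I) + I*exp(-I)) = pi*(2 + 2*I)*exp(1 - I) - 2*pi*exp(-I)

Final answer: pi*(2 + 2*I)*exp(1 - I) - 2*pi*exp(-I)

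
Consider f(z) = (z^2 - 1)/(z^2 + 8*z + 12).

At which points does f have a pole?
The singularities of f are the zeros of the denominator. Factoring,
  z^2 + 8*z + 12 = (z + 6)*(z + 2)
so the candidates are z = -6, z = -2.

Check the numerator P(z) = z^2 - 1 at each one:
  P(-6) = 35 ≠ 0, so z = -6 is a (simple) pole.
  P(-2) = 3 ≠ 0, so z = -2 is a (simple) pole.

Poles of f: {-6, -2}

Final answer: {-6, -2}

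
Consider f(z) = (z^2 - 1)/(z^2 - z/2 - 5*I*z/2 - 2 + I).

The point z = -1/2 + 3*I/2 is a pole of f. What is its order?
Factor the denominator:
  z^2 - z/2 - 5*I*z/2 - 2 + I = (z + 1/2 - 3*I/2)*(z - 1 - I)

The numerator P(z) = z^2 - 1 has P(-1/2 + 3*I/2) = -3 - 3*I/2 ≠ 0, so no factor of (z + 1/2 - 3*I/2) cancels.
Near z = -1/2 + 3*I/2 we can therefore write f(z) = g(z)/(z + 1/2 - 3*I/2) with g analytic at -1/2 + 3*I/2 and g(-1/2 + 3*I/2) ≠ 0 (g is the numerator divided by the remaining denominator factors).

Hence z = -1/2 + 3*I/2 is a pole of order 1.

Final answer: 1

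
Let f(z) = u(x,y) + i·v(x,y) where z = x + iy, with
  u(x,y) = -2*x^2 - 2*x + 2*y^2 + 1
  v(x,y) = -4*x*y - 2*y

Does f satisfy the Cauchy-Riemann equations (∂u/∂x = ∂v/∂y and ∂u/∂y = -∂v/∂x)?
∂u/∂x = -4*x - 2
∂v/∂y = -4*x - 2
∂u/∂y = 4*y
∂v/∂x = -4*y
∂u/∂x = ∂v/∂y and ∂u/∂y = -∂v/∂x hold identically; f is analytic.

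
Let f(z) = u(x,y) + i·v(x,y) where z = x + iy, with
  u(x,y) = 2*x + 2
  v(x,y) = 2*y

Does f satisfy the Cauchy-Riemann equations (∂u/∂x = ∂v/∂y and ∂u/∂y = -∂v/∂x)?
∂u/∂x = 2
∂v/∂y = 2
∂u/∂y = 0
∂v/∂x = 0
∂u/∂x = ∂v/∂y and ∂u/∂y = -∂v/∂x hold identically; f is analytic.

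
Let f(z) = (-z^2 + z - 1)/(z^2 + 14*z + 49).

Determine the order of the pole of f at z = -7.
Factor the denominator:
  z^2 + 14*z + 49 = (z + 7)^2

The numerator P(z) = -z^2 + z - 1 has P(-7) = -57 ≠ 0, so no factor of (z + 7) cancels.
Near z = -7 we can therefore write f(z) = g(z)/(z + 7)^2 with g analytic at -7 and g(-7) ≠ 0 (g is just the numerator).

Hence z = -7 is a pole of order 2.

Final answer: 2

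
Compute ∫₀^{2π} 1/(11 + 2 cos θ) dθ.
2*sqrt(13)*pi/39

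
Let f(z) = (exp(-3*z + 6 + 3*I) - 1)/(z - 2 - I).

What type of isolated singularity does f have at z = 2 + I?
Let u = z - 2 - I. The exponent is -3*z + 6 + 3*I = -3u, so
  f = (e^(-3u) - 1)/u = ((-3u) + (-3u)^2/2 + (-3u)^3/6 + ...)/u = -3 + (9/2)*u + (-9/2)*u^2 + ...
The Laurent expansion about u = 0 has no negative powers; equivalently lim_{z→2 + I} f(z) = -3 exists and is finite.
So the singularity is removable.

Final answer: removable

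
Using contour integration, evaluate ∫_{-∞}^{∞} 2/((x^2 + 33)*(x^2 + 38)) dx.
Let f(z) = 2/((z^2 + 33)*(z^2 + 38)). The denominator has no real zeros and deg Q - deg P = 4 ≥ 2, so the integral of f over the upper semicircle |z| = R tends to 0 as R → ∞. Closing the contour in the upper half-plane,
  ∫_{-∞}^{∞} f(x) dx = 2πi · Σ Res(f, z_k)  over the poles with Im z_k > 0.

Zeros of the denominator: z^2 + 33 = 0 gives z = ±sqrt(33)*I; z^2 + 38 = 0 gives z = ±sqrt(38)*I.
Upper half-plane: z = sqrt(33)*I, z = sqrt(38)*I (simple).

Each pole is a simple zero of Q(z) = z^4 + 71*z^2 + 1254, so Res(f, z₀) = P(z₀)/Q'(z₀) with P(z) = 2, Q'(z) = 4*z^3 + 142*z:
  Res(f, sqrt(33)*I) = (2)/(10*sqrt(33)*I) = -sqrt(33)*I/165
  Res(f, sqrt(38)*I) = (2)/(-10*sqrt(38)*I) = sqrt(38)*I/190

Sum of residues: I*(-sqrt(33)/165 + sqrt(38)/190)
∫_{-∞}^{∞} f(x) dx = 2πi · (I*(-sqrt(33)/165 + sqrt(38)/190)) = pi*(-33*sqrt(38) + 38*sqrt(33))/3135

Final answer: pi*(-33*sqrt(38) + 38*sqrt(33))/3135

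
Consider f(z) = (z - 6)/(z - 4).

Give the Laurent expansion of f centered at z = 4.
-2/(z - 4) + 1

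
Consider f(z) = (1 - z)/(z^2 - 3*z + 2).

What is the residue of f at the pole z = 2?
Write f(z) = P(z)/Q(z) with P(z) = 1 - z and Q(z) = z^2 - 3*z + 2.
The denominator factors as Q(z) = (z - 2)*(z - 1), so z = 2 is a simple zero of Q and P is analytic there; z = 2 is therefore a simple pole and
  Res(f, z₀) = P(z₀)/Q'(z₀).

Q'(z) = 2*z - 3, so Q'(2) = 1.
P(2) = -1.

Res(f, 2) = (-1)/(1) = -1

Final answer: -1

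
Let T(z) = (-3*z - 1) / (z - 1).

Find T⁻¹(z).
Set w = T(z) = (-3*z - 1) / (z - 1) and solve for z:
  w*(z - 1) = -3*z - 1
  -w + z*(w + 3) + 1 = 0
  z*(w + 3) = w - 1
  z = (1 - w)/(-w - 3)
Renaming the variable, T⁻¹(z) = (-z + 1)/(-z - 3) = (z - 1)/(z + 3).
(Check: ad - bc = 4 ≠ 0, so T is invertible.)

Final answer: (z - 1)/(z + 3)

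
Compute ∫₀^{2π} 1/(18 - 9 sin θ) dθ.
Call the integral J. The integrand is 2π-periodic and we integrate over a full period, so shifting θ does not change the value (θ → θ + π/2 turns sin θ into cos θ; θ → θ + π flips the sign of the trig term). Hence
  J = ∫₀^{2π} dθ/(18 + 9 cos θ).
Put z = e^{iθ}: then cos θ = (z + 1/z)/2, dθ = dz/(iz), and z runs once counterclockwise around |z| = 1:
  J = ∮_{|z|=1} 1/(18 + 9*(z + 1/z)/2) · dz/(iz) = (2/i) ∮_{|z|=1} dz/(9*z^2 + 36*z + 9).
The roots of 9*z^2 + 36*z + 9 are z = (-18 ± sqrt(18^2 - 9^2))/9, with sqrt(243) = 9*sqrt(3); their product is 1, so only z₊ = -2 + sqrt(3) lies inside the unit circle (z₋ = -2 - sqrt(3) lies outside).
z₊ is a simple zero of q(z) = 9*z^2 + 36*z + 9, so Res(1/q, z₊) = 1/q'(z₊) with q'(z) = 18*z + 36; and q'(z₊) = 9*(z₊ - z₋) = 18*sqrt(3).
Therefore J = (2/i) · 2πi · 1/(18*sqrt(3)) = 2*pi/(9*sqrt(3)) = 2*sqrt(3)*pi/27

Final answer: 2*sqrt(3)*pi/27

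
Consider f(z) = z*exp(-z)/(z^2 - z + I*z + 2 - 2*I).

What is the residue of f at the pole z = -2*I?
Write f(z) = P(z)/Q(z) with P(z) = z*exp(-z) and Q(z) = z^2 - z + I*z + 2 - 2*I.
The denominator factors as Q(z) = (z - 1 - I)*(z + 2*I), so z = -2*I is a simple zero of Q and P is analytic there; z = -2*I is therefore a simple pole and
  Res(f, z₀) = P(z₀)/Q'(z₀).

Q'(z) = 2*z - 1 + I, so Q'(-2*I) = -1 - 3*I.
P(-2*I) = -2*I*exp(2*I).

Res(f, -2*I) = (-2*I*exp(2*I))/(-1 - 3*I) = (3/5 + I/5)*exp(2*I)

Final answer: (3/5 + I/5)*exp(2*I)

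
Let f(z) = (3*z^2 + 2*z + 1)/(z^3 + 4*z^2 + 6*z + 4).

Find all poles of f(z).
The singularities of f are the zeros of the denominator. Factoring,
  z^3 + 4*z^2 + 6*z + 4 = (z + 1 - I)*(z + 1 + I)*(z + 2)
so the candidates are z = -1 + I, z = -1 - I, z = -2.

Check the numerator P(z) = 3*z^2 + 2*z + 1 at each one:
  P(-1 + I) = -1 - 4*I ≠ 0, so z = -1 + I is a (simple) pole.
  P(-1 - I) = -1 + 4*I ≠ 0, so z = -1 - I is a (simple) pole.
  P(-2) = 9 ≠ 0, so z = -2 is a (simple) pole.

Poles of f: {-2, -1 - I, -1 + I}

Final answer: {-2, -1 - I, -1 + I}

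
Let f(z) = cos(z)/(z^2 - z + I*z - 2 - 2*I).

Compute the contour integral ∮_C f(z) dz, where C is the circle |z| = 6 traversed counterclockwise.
By the residue theorem, ∮_C f(z) dz = 2πi · (sum of the residues of f at the poles inside |z| = 6).

The denominator factors as (z - 2)*(z + 1 + I), so the singularities of f are simple poles at z = 2, z = -1 - I.
  |2|² = 4 < 36 = 6², so this pole is inside the contour.
  |-1 - I|² = 2 < 36 = 6², so this pole is inside the contour.

With P(z) = cos(z) and Q(z) = z^2 - z + I*z - 2 - 2*I, each pole is simple, so Res(f, z₀) = P(z₀)/Q'(z₀) with Q'(z) = 2*z - 1 + I.
  Res(f, 2) = P(2)/Q'(2) = (cos(2))/(3 + I) = (3/10 - I/10)*cos(2)
  Res(f, -1 - I) = P(-1 - I)/Q'(-1 - I) = (cos(1 + I))/(-3 - I) = (-3/10 + I/10)*cos(1 + I)

Sum of residues inside C: (3/10 - I/10)*cos(2) + (-3/10 + I/10)*cos(1 + I)
∮_C f(z) dz = 2πi · ((3/10 - I/10)*cos(2) + (-3/10 + I/10)*cos(1 + I)) = pi*(-1/5 - 3*I/5)*cos(1 + I) + pi*(1/5 + 3*I/5)*cos(2)

Final answer: pi*(-1/5 - 3*I/5)*cos(1 + I) + pi*(1/5 + 3*I/5)*cos(2)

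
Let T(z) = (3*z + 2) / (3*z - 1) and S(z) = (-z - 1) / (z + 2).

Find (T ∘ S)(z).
(z - 1)/(4*z + 5)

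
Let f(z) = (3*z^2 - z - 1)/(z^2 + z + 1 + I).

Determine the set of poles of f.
The singularities of f are the zeros of the denominator. Factoring,
  z^2 + z + 1 + I = (z + 1 - I)*(z + I)
so the candidates are z = -1 + I, z = -I.

Check the numerator P(z) = 3*z^2 - z - 1 at each one:
  P(-1 + I) = -7*I ≠ 0, so z = -1 + I is a (simple) pole.
  P(-I) = -4 + I ≠ 0, so z = -I is a (simple) pole.

Poles of f: {-1 + I, -I}

Final answer: {-1 + I, -I}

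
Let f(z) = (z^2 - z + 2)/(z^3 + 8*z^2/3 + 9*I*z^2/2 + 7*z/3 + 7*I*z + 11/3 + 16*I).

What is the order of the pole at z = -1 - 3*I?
Factor the denominator:
  z^3 + 8*z^2/3 + 9*I*z^2/2 + 7*z/3 + 7*I*z + 11/3 + 16*I = (z + 1 + 3*I)^2*(z + 2/3 - 3*I/2)

The numerator P(z) = z^2 - z + 2 has P(-1 - 3*I) = -5 + 9*I ≠ 0, so no factor of (z + 1 + 3*I) cancels.
Near z = -1 - 3*I we can therefore write f(z) = g(z)/(z + 1 + 3*I)^2 with g analytic at -1 - 3*I and g(-1 - 3*I) ≠ 0 (g is the numerator divided by the remaining denominator factors).

Hence z = -1 - 3*I is a pole of order 2.

Final answer: 2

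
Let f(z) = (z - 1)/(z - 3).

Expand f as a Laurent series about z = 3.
2/(z - 3) + 1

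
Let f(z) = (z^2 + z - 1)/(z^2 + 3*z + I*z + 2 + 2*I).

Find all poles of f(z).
{-2, -1 - I}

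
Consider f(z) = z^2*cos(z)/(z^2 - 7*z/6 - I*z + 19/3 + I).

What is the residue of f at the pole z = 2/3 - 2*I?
Write f(z) = P(z)/Q(z) with P(z) = z^2*cos(z) and Q(z) = z^2 - 7*z/6 - I*z + 19/3 + I.
The denominator factors as Q(z) = (z - 2/3 + 2*I)*(z - 1/2 - 3*I), so z = 2/3 - 2*I is a simple zero of Q and P is analytic there; z = 2/3 - 2*I is therefore a simple pole and
  Res(f, z₀) = P(z₀)/Q'(z₀).

Q'(z) = 2*z - 7/6 - I, so Q'(2/3 - 2*I) = 1/6 - 5*I.
P(2/3 - 2*I) = (-32/9 - 8*I/3)*cos(2/3 - 2*I).

Res(f, 2/3 - 2*I) = ((-32/9 - 8*I/3)*cos(2/3 - 2*I))/(1/6 - 5*I) = (1376/2703 - 656*I/901)*cos(2/3 - 2*I)

Final answer: (1376/2703 - 656*I/901)*cos(2/3 - 2*I)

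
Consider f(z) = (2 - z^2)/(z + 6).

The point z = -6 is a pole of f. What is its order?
Factor the denominator:
  z + 6 = (z + 6)

The numerator P(z) = 2 - z^2 has P(-6) = -34 ≠ 0, so no factor of (z + 6) cancels.
Near z = -6 we can therefore write f(z) = g(z)/(z + 6) with g analytic at -6 and g(-6) ≠ 0 (g is just the numerator).

Hence z = -6 is a pole of order 1.

Final answer: 1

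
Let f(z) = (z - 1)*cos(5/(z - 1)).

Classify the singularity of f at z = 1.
Let u = z - 1. Then
  cos(5/u) = Σ_{k≥0} (-1)^k (5)^(2k)/((2k)!·u^(2k)) = 1 - 25/(2*u^2) + 625/(24*u^4) + ...
which has infinitely many negative powers of u, so cos(5/(z - 1)) has an essential singularity at z = 1.
The extra factor z - 1 is a nonzero polynomial; if the product had at most a pole at z = 1, dividing by that polynomial would leave cos(5/(z - 1)) with at most a pole too — contradiction. (Equivalently, the product's Laurent series still has infinitely many negative powers.)
So the singularity is essential.

Final answer: essential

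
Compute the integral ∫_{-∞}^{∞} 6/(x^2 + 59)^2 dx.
Let f(z) = 6/(z^2 + 59)^2. The denominator has no real zeros and deg Q - deg P = 4 ≥ 2, so the integral of f over the upper semicircle |z| = R tends to 0 as R → ∞. Closing the contour in the upper half-plane,
  ∫_{-∞}^{∞} f(x) dx = 2πi · Σ Res(f, z_k)  over the poles with Im z_k > 0.

Zeros of the denominator: z^2 + 59 = 0 gives z = ±sqrt(59)*I.
Upper half-plane: z = sqrt(59)*I (a pole of order 2).

Write f(z) = g(z)/(z - sqrt(59)*I)^2 with g(z) = 6/(z + sqrt(59)*I)^2. For a double pole, Res(f, z₀) = g'(z₀):
  g'(z) = -12/(z + sqrt(59)*I)^3
  Res(f, sqrt(59)*I) = g'(sqrt(59)*I) = -3*sqrt(59)*I/6962

∫_{-∞}^{∞} f(x) dx = 2πi · (-3*sqrt(59)*I/6962) = 3*sqrt(59)*pi/3481

Final answer: 3*sqrt(59)*pi/3481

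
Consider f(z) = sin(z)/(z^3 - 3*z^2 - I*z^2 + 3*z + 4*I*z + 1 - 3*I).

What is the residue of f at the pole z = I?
Write f(z) = P(z)/Q(z) with P(z) = sin(z) and Q(z) = z^3 - 3*z^2 - I*z^2 + 3*z + 4*I*z + 1 - 3*I.
The denominator factors as Q(z) = (z - 1 - I)*(z - 2 + I)*(z - I), so z = I is a simple zero of Q and P is analytic there; z = I is therefore a simple pole and
  Res(f, z₀) = P(z₀)/Q'(z₀).

Q'(z) = 3*z^2 - 6*z - 2*I*z + 3 + 4*I, so Q'(I) = 2 - 2*I.
P(I) = I*sinh(1).

Res(f, I) = (I*sinh(1))/(2 - 2*I) = (-1/4 + I/4)*sinh(1)

Final answer: (-1/4 + I/4)*sinh(1)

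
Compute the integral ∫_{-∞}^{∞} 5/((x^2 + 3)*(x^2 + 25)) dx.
Let f(z) = 5/((z^2 + 3)*(z^2 + 25)). The denominator has no real zeros and deg Q - deg P = 4 ≥ 2, so the integral of f over the upper semicircle |z| = R tends to 0 as R → ∞. Closing the contour in the upper half-plane,
  ∫_{-∞}^{∞} f(x) dx = 2πi · Σ Res(f, z_k)  over the poles with Im z_k > 0.

Zeros of the denominator: z^2 + 3 = 0 gives z = ±sqrt(3)*I; z^2 + 25 = 0 gives z = ±5*I.
Upper half-plane: z = 5*I, z = sqrt(3)*I (simple).

Each pole is a simple zero of Q(z) = z^4 + 28*z^2 + 75, so Res(f, z₀) = P(z₀)/Q'(z₀) with P(z) = 5, Q'(z) = 4*z^3 + 56*z:
  Res(f, 5*I) = (5)/(-220*I) = I/44
  Res(f, sqrt(3)*I) = (5)/(44*sqrt(3)*I) = -5*sqrt(3)*I/132

Sum of residues: I*(3 - 5*sqrt(3))/132
∫_{-∞}^{∞} f(x) dx = 2πi · (I*(3 - 5*sqrt(3))/132) = pi*(-3 + 5*sqrt(3))/66

Final answer: pi*(-3 + 5*sqrt(3))/66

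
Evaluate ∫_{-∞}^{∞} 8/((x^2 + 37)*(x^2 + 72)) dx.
Let f(z) = 8/((z^2 + 37)*(z^2 + 72)). The denominator has no real zeros and deg Q - deg P = 4 ≥ 2, so the integral of f over the upper semicircle |z| = R tends to 0 as R → ∞. Closing the contour in the upper half-plane,
  ∫_{-∞}^{∞} f(x) dx = 2πi · Σ Res(f, z_k)  over the poles with Im z_k > 0.

Zeros of the denominator: z^2 + 37 = 0 gives z = ±sqrt(37)*I; z^2 + 72 = 0 gives z = ±6*sqrt(2)*I.
Upper half-plane: z = 6*sqrt(2)*I, z = sqrt(37)*I (simple).

Each pole is a simple zero of Q(z) = z^4 + 109*z^2 + 2664, so Res(f, z₀) = P(z₀)/Q'(z₀) with P(z) = 8, Q'(z) = 4*z^3 + 218*z:
  Res(f, 6*sqrt(2)*I) = (8)/(-420*sqrt(2)*I) = sqrt(2)*I/105
  Res(f, sqrt(37)*I) = (8)/(70*sqrt(37)*I) = -4*sqrt(37)*I/1295

Sum of residues: I*(-12*sqrt(37) + 37*sqrt(2))/3885
∫_{-∞}^{∞} f(x) dx = 2πi · (I*(-12*sqrt(37) + 37*sqrt(2))/3885) = 2*pi*(-37*sqrt(2) + 12*sqrt(37))/3885

Final answer: 2*pi*(-37*sqrt(2) + 12*sqrt(37))/3885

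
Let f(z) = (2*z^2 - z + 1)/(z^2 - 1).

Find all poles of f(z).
The singularities of f are the zeros of the denominator. Factoring,
  z^2 - 1 = (z + 1)*(z - 1)
so the candidates are z = -1, z = 1.

Check the numerator P(z) = 2*z^2 - z + 1 at each one:
  P(-1) = 4 ≠ 0, so z = -1 is a (simple) pole.
  P(1) = 2 ≠ 0, so z = 1 is a (simple) pole.

Poles of f: {-1, 1}

Final answer: {-1, 1}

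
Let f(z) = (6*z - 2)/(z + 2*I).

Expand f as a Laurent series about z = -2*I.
Put w = z - (-2*I), i.e. z = w - 2*I. The denominator is w, so it suffices to rewrite the numerator in powers of w.

P(z) = 6*z - 2
P(w - 2*I) = -2 - 12*I + 6*w

Dividing each term by w:
  f = (-2 - 12*I)/w + 6

Substituting back w = z + 2*I:
  f(z) = (-2 - 12*I)/(z + 2*I) + 6

The series is finite because the numerator is a polynomial; the negative powers form the principal part, and the coefficient of 1/(z + 2*I) gives Res(f, -2*I) = -2 - 12*I.

Final answer: (-2 - 12*I)/(z + 2*I) + 6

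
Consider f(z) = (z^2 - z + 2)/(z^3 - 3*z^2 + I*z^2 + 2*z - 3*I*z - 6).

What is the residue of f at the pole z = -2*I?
10/39 + 2*I/39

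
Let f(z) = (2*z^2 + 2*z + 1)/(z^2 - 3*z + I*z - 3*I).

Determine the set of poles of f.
The singularities of f are the zeros of the denominator. Factoring,
  z^2 - 3*z + I*z - 3*I = (z - 3)*(z + I)
so the candidates are z = 3, z = -I.

Check the numerator P(z) = 2*z^2 + 2*z + 1 at each one:
  P(3) = 25 ≠ 0, so z = 3 is a (simple) pole.
  P(-I) = -1 - 2*I ≠ 0, so z = -I is a (simple) pole.

Poles of f: {-I, 3}

Final answer: {-I, 3}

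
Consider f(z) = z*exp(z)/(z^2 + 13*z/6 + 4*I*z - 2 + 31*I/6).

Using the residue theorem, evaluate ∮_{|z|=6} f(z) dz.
By the residue theorem, ∮_C f(z) dz = 2πi · (sum of the residues of f at the poles inside |z| = 6).

The denominator factors as (z + 2/3 + 3*I)*(z + 3/2 + I), so the singularities of f are simple poles at z = -2/3 - 3*I, z = -3/2 - I.
  |-2/3 - 3*I|² = 85/9 < 36 = 6², so this pole is inside the contour.
  |-3/2 - I|² = 13/4 < 36 = 6², so this pole is inside the contour.

With P(z) = z*exp(z) and Q(z) = z^2 + 13*z/6 + 4*I*z - 2 + 31*I/6, each pole is simple, so Res(f, z₀) = P(z₀)/Q'(z₀) with Q'(z) = 2*z + 13/6 + 4*I.
  Res(f, -2/3 - 3*I) = P(-2/3 - 3*I)/Q'(-2/3 - 3*I) = ((-2/3 - 3*I)*exp(-2/3 - 3*I))/(5/6 - 2*I) = (196/169 - 138*I/169)*exp(-2/3 - 3*I)
  Res(f, -3/2 - I) = P(-3/2 - I)/Q'(-3/2 - I) = ((-3/2 - I)*exp(-3/2 - I))/(-5/6 + 2*I) = (-27/169 + 138*I/169)*exp(-3/2 - I)

Sum of residues inside C: (-27/169 + 138*I/169)*exp(-3/2 - I) + (196/169 - 138*I/169)*exp(-2/3 - 3*I)
∮_C f(z) dz = 2πi · ((-27/169 + 138*I/169)*exp(-3/2 - I) + (196/169 - 138*I/169)*exp(-2/3 - 3*I)) = pi*(276/169 + 392*I/169)*exp(-2/3 - 3*I) + pi*(-276/169 - 54*I/169)*exp(-3/2 - I)

Final answer: pi*(276/169 + 392*I/169)*exp(-2/3 - 3*I) + pi*(-276/169 - 54*I/169)*exp(-3/2 - I)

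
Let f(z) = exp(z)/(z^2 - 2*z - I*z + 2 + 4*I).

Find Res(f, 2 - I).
Write f(z) = P(z)/Q(z) with P(z) = exp(z) and Q(z) = z^2 - 2*z - I*z + 2 + 4*I.
The denominator factors as Q(z) = (z - 2*I)*(z - 2 + I), so z = 2 - I is a simple zero of Q and P is analytic there; z = 2 - I is therefore a simple pole and
  Res(f, z₀) = P(z₀)/Q'(z₀).

Q'(z) = 2*z - 2 - I, so Q'(2 - I) = 2 - 3*I.
P(2 - I) = exp(2 - I).

Res(f, 2 - I) = (exp(2 - I))/(2 - 3*I) = (2/13 + 3*I/13)*exp(2 - I)

Final answer: (2/13 + 3*I/13)*exp(2 - I)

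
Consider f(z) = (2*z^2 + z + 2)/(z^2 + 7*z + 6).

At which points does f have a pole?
The singularities of f are the zeros of the denominator. Factoring,
  z^2 + 7*z + 6 = (z + 1)*(z + 6)
so the candidates are z = -1, z = -6.

Check the numerator P(z) = 2*z^2 + z + 2 at each one:
  P(-1) = 3 ≠ 0, so z = -1 is a (simple) pole.
  P(-6) = 68 ≠ 0, so z = -6 is a (simple) pole.

Poles of f: {-6, -1}

Final answer: {-6, -1}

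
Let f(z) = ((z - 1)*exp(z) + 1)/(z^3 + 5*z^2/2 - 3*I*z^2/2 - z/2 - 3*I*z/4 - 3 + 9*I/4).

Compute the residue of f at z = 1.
Write f(z) = P(z)/Q(z) with P(z) = (z - 1)*exp(z) + 1 and Q(z) = z^3 + 5*z^2/2 - 3*I*z^2/2 - z/2 - 3*I*z/4 - 3 + 9*I/4.
The denominator factors as Q(z) = (z + 2 - 3*I/2)*(z - 1)*(z + 3/2), so z = 1 is a simple zero of Q and P is analytic there; z = 1 is therefore a simple pole and
  Res(f, z₀) = P(z₀)/Q'(z₀).

Q'(z) = 3*z^2 + 5*z - 3*I*z - 1/2 - 3*I/4, so Q'(1) = 15/2 - 15*I/4.
P(1) = 1.

Res(f, 1) = (1)/(15/2 - 15*I/4) = 8/75 + 4*I/75

Final answer: 8/75 + 4*I/75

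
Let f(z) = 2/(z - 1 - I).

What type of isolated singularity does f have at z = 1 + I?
Write f(z) = g(z)/(z - 1 - I) with g(z) = 2.
g is entire and g(1 + I) = 2 ≠ 0, so no factor of (z - 1 - I) cancels: the Laurent expansion of f about z = 1 + I starts at the power -1, i.e. lim_{z→z₀} (z - z₀) f(z) = 2 is finite and nonzero.
So z = 1 + I is a pole of order 1.

Final answer: pole of order 1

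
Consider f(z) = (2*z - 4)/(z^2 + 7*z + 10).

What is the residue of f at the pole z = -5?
Write f(z) = P(z)/Q(z) with P(z) = 2*z - 4 and Q(z) = z^2 + 7*z + 10.
The denominator factors as Q(z) = (z + 5)*(z + 2), so z = -5 is a simple zero of Q and P is analytic there; z = -5 is therefore a simple pole and
  Res(f, z₀) = P(z₀)/Q'(z₀).

Q'(z) = 2*z + 7, so Q'(-5) = -3.
P(-5) = -14.

Res(f, -5) = (-14)/(-3) = 14/3

Final answer: 14/3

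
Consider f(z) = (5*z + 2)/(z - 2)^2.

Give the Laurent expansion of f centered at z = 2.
Put w = z - (2), i.e. z = w + 2. The denominator is w^2, so it suffices to rewrite the numerator in powers of w.

P(z) = 5*z + 2
P(w + 2) = 12 + 5*w

Dividing each term by w^2:
  f = 12/w^2 + 5/w

Substituting back w = z - 2:
  f(z) = 12/(z - 2)^2 + 5/(z - 2)

The series is finite because the numerator is a polynomial; the negative powers form the principal part, and the coefficient of 1/(z - 2) gives Res(f, 2) = 5.

Final answer: 12/(z - 2)^2 + 5/(z - 2)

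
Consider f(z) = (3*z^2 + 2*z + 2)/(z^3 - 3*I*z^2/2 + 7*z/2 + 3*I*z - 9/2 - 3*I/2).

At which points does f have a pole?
The singularities of f are the zeros of the denominator. Factoring,
  z^3 - 3*I*z^2/2 + 7*z/2 + 3*I*z - 9/2 - 3*I/2 = (z + 3*I/2)*(z + 1 - 3*I)*(z - 1)
so the candidates are z = -3*I/2, z = -1 + 3*I, z = 1.

Check the numerator P(z) = 3*z^2 + 2*z + 2 at each one:
  P(-3*I/2) = -19/4 - 3*I ≠ 0, so z = -3*I/2 is a (simple) pole.
  P(-1 + 3*I) = -24 - 12*I ≠ 0, so z = -1 + 3*I is a (simple) pole.
  P(1) = 7 ≠ 0, so z = 1 is a (simple) pole.

Poles of f: {-1 + 3*I, -3*I/2, 1}

Final answer: {-1 + 3*I, -3*I/2, 1}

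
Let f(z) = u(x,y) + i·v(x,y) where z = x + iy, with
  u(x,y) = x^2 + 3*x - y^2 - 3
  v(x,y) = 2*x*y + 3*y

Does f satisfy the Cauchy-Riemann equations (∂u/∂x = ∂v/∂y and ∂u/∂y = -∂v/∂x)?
∂u/∂x = 2*x + 3
∂v/∂y = 2*x + 3
∂u/∂y = -2*y
∂v/∂x = 2*y
∂u/∂x = ∂v/∂y and ∂u/∂y = -∂v/∂x hold identically; f is analytic.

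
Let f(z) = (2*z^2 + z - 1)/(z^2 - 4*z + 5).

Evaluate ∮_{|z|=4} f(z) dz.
By the residue theorem, ∮_C f(z) dz = 2πi · (sum of the residues of f at the poles inside |z| = 4).

The denominator factors as (z - 2 - I)*(z - 2 + I), so the singularities of f are simple poles at z = 2 + I, z = 2 - I.
  |2 + I|² = 5 < 16 = 4², so this pole is inside the contour.
  |2 - I|² = 5 < 16 = 4², so this pole is inside the contour.

With P(z) = 2*z^2 + z - 1 and Q(z) = z^2 - 4*z + 5, each pole is simple, so Res(f, z₀) = P(z₀)/Q'(z₀) with Q'(z) = 2*z - 4.
  Res(f, 2 + I) = P(2 + I)/Q'(2 + I) = (7 + 9*I)/(2*I) = 9/2 - 7*I/2
  Res(f, 2 - I) = P(2 - I)/Q'(2 - I) = (7 - 9*I)/(-2*I) = 9/2 + 7*I/2

Sum of residues inside C: 9
∮_C f(z) dz = 2πi · (9) = 18*I*pi

Final answer: 18*I*pi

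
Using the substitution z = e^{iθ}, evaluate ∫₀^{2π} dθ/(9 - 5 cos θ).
Call the integral J. The integrand is 2π-periodic and we integrate over a full period, so shifting θ does not change the value (θ → θ + π flips the sign of the trig term). Hence
  J = ∫₀^{2π} dθ/(9 + 5 cos θ).
Put z = e^{iθ}: then cos θ = (z + 1/z)/2, dθ = dz/(iz), and z runs once counterclockwise around |z| = 1:
  J = ∮_{|z|=1} 1/(9 + 5*(z + 1/z)/2) · dz/(iz) = (2/i) ∮_{|z|=1} dz/(5*z^2 + 18*z + 5).
The roots of 5*z^2 + 18*z + 5 are z = (-9 ± sqrt(9^2 - 5^2))/5, with sqrt(56) = 2*sqrt(14); their product is 1, so only z₊ = -9/5 + 2*sqrt(14)/5 lies inside the unit circle (z₋ = -9/5 - 2*sqrt(14)/5 lies outside).
z₊ is a simple zero of q(z) = 5*z^2 + 18*z + 5, so Res(1/q, z₊) = 1/q'(z₊) with q'(z) = 10*z + 18; and q'(z₊) = 5*(z₊ - z₋) = 4*sqrt(14).
Therefore J = (2/i) · 2πi · 1/(4*sqrt(14)) = 2*pi/(2*sqrt(14)) = sqrt(14)*pi/14

Final answer: sqrt(14)*pi/14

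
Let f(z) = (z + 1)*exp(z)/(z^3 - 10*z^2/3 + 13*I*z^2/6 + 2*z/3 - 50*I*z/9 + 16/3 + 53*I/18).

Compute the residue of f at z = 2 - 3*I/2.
Write f(z) = P(z)/Q(z) with P(z) = (z + 1)*exp(z) and Q(z) = z^3 - 10*z^2/3 + 13*I*z^2/6 + 2*z/3 - 50*I*z/9 + 16/3 + 53*I/18.
The denominator factors as Q(z) = (z + 2/3 + I)*(z - 2 + 3*I/2)*(z - 2 - I/3), so z = 2 - 3*I/2 is a simple zero of Q and P is analytic there; z = 2 - 3*I/2 is therefore a simple pole and
  Res(f, z₀) = P(z₀)/Q'(z₀).

Q'(z) = 3*z^2 - 20*z/3 + 13*I*z/3 + 2/3 - 50*I/9, so Q'(2 - 3*I/2) = -11/12 - 44*I/9.
P(2 - 3*I/2) = (3 - 3*I/2)*exp(2 - 3*I/2).

Res(f, 2 - 3*I/2) = ((3 - 3*I/2)*exp(2 - 3*I/2))/(-11/12 - 44*I/9) = (108/583 + 378*I/583)*exp(2 - 3*I/2)

Final answer: (108/583 + 378*I/583)*exp(2 - 3*I/2)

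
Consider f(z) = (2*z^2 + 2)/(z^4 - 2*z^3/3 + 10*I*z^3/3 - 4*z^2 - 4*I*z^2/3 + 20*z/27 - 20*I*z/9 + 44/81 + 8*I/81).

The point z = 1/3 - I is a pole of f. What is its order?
3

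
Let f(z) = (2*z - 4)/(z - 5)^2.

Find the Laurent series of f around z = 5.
Put w = z - (5), i.e. z = w + 5. The denominator is w^2, so it suffices to rewrite the numerator in powers of w.

P(z) = 2*z - 4
P(w + 5) = 6 + 2*w

Dividing each term by w^2:
  f = 6/w^2 + 2/w

Substituting back w = z - 5:
  f(z) = 6/(z - 5)^2 + 2/(z - 5)

The series is finite because the numerator is a polynomial; the negative powers form the principal part, and the coefficient of 1/(z - 5) gives Res(f, 5) = 2.

Final answer: 6/(z - 5)^2 + 2/(z - 5)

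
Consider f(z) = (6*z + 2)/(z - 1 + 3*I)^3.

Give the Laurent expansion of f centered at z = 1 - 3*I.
Put w = z - (1 - 3*I), i.e. z = w + 1 - 3*I. The denominator is w^3, so it suffices to rewrite the numerator in powers of w.

P(z) = 6*z + 2
P(w + 1 - 3*I) = 8 - 18*I + 6*w

Dividing each term by w^3:
  f = (8 - 18*I)/w^3 + 6/w^2

Substituting back w = z - 1 + 3*I:
  f(z) = (8 - 18*I)/(z - 1 + 3*I)^3 + 6/(z - 1 + 3*I)^2

The series is finite because the numerator is a polynomial; the negative powers form the principal part.

Final answer: (8 - 18*I)/(z - 1 + 3*I)^3 + 6/(z - 1 + 3*I)^2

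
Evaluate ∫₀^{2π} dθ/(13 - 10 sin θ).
Call the integral J. The integrand is 2π-periodic and we integrate over a full period, so shifting θ does not change the value (θ → θ + π/2 turns sin θ into cos θ; θ → θ + π flips the sign of the trig term). Hence
  J = ∫₀^{2π} dθ/(13 + 10 cos θ).
Put z = e^{iθ}: then cos θ = (z + 1/z)/2, dθ = dz/(iz), and z runs once counterclockwise around |z| = 1:
  J = ∮_{|z|=1} 1/(13 + 10*(z + 1/z)/2) · dz/(iz) = (2/i) ∮_{|z|=1} dz/(10*z^2 + 26*z + 10).
The roots of 10*z^2 + 26*z + 10 are z = (-13 ± sqrt(13^2 - 10^2))/10, with sqrt(69) = sqrt(69); their product is 1, so only z₊ = -13/10 + sqrt(69)/10 lies inside the unit circle (z₋ = -13/10 - sqrt(69)/10 lies outside).
z₊ is a simple zero of q(z) = 10*z^2 + 26*z + 10, so Res(1/q, z₊) = 1/q'(z₊) with q'(z) = 20*z + 26; and q'(z₊) = 10*(z₊ - z₋) = 2*sqrt(69).
Therefore J = (2/i) · 2πi · 1/(2*sqrt(69)) = 2*pi/(sqrt(69)) = 2*sqrt(69)*pi/69

Final answer: 2*sqrt(69)*pi/69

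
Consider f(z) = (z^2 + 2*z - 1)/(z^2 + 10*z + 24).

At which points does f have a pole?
{-6, -4}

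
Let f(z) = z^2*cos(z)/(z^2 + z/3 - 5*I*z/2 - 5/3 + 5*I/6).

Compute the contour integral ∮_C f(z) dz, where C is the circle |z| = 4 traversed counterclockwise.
By the residue theorem, ∮_C f(z) dz = 2πi · (sum of the residues of f at the poles inside |z| = 4).

The denominator factors as (z - 2/3 - I/2)*(z + 1 - 2*I), so the singularities of f are simple poles at z = 2/3 + I/2, z = -1 + 2*I.
  |2/3 + I/2|² = 25/36 < 16 = 4², so this pole is inside the contour.
  |-1 + 2*I|² = 5 < 16 = 4², so this pole is inside the contour.

With P(z) = z^2*cos(z) and Q(z) = z^2 + z/3 - 5*I*z/2 - 5/3 + 5*I/6, each pole is simple, so Res(f, z₀) = P(z₀)/Q'(z₀) with Q'(z) = 2*z + 1/3 - 5*I/2.
  Res(f, 2/3 + I/2) = P(2/3 + I/2)/Q'(2/3 + I/2) = ((7/36 + 2*I/3)*cos(2/3 + I/2))/(5/3 - 3*I/2) = (-73/543 + 101*I/362)*cos(2/3 + I/2)
  Res(f, -1 + 2*I) = P(-1 + 2*I)/Q'(-1 + 2*I) = ((-3 - 4*I)*cos(1 - 2*I))/(-5/3 + 3*I/2) = (-36/181 + 402*I/181)*cos(1 - 2*I)

Sum of residues inside C: (-73/543 + 101*I/362)*cos(2/3 + I/2) + (-36/181 + 402*I/181)*cos(1 - 2*I)
∮_C f(z) dz = 2πi · ((-73/543 + 101*I/362)*cos(2/3 + I/2) + (-36/181 + 402*I/181)*cos(1 - 2*I)) = pi*(-804/181 - 72*I/181)*cos(1 - 2*I) + pi*(-101/181 - 146*I/543)*cos(2/3 + I/2)

Final answer: pi*(-804/181 - 72*I/181)*cos(1 - 2*I) + pi*(-101/181 - 146*I/543)*cos(2/3 + I/2)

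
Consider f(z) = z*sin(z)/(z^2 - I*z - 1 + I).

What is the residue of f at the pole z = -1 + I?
(-3/5 + I/5)*sin(1 - I)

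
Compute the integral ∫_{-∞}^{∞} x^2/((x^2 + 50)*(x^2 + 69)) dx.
pi*(-5*sqrt(2) + sqrt(69))/19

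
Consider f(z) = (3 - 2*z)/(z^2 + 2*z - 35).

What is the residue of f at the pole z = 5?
Write f(z) = P(z)/Q(z) with P(z) = 3 - 2*z and Q(z) = z^2 + 2*z - 35.
The denominator factors as Q(z) = (z + 7)*(z - 5), so z = 5 is a simple zero of Q and P is analytic there; z = 5 is therefore a simple pole and
  Res(f, z₀) = P(z₀)/Q'(z₀).

Q'(z) = 2*z + 2, so Q'(5) = 12.
P(5) = -7.

Res(f, 5) = (-7)/(12) = -7/12

Final answer: -7/12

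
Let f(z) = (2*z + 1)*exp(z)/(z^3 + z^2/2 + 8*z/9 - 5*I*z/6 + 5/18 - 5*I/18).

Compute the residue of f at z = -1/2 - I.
Write f(z) = P(z)/Q(z) with P(z) = (2*z + 1)*exp(z) and Q(z) = z^3 + z^2/2 + 8*z/9 - 5*I*z/6 + 5/18 - 5*I/18.
The denominator factors as Q(z) = (z + 1/2 + I)*(z + 1/3)*(z - 1/3 - I), so z = -1/2 - I is a simple zero of Q and P is analytic there; z = -1/2 - I is therefore a simple pole and
  Res(f, z₀) = P(z₀)/Q'(z₀).

Q'(z) = 3*z^2 + z + 8/9 - 5*I/6, so Q'(-1/2 - I) = -67/36 + 7*I/6.
P(-1/2 - I) = -2*I*exp(-1/2 - I).

Res(f, -1/2 - I) = (-2*I*exp(-1/2 - I))/(-67/36 + 7*I/6) = (-3024/6253 + 4824*I/6253)*exp(-1/2 - I)

Final answer: (-3024/6253 + 4824*I/6253)*exp(-1/2 - I)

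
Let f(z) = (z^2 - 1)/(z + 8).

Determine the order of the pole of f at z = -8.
1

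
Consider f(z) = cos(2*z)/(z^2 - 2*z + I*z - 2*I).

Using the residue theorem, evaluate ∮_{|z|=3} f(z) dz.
By the residue theorem, ∮_C f(z) dz = 2πi · (sum of the residues of f at the poles inside |z| = 3).

The denominator factors as (z + I)*(z - 2), so the singularities of f are simple poles at z = -I, z = 2.
  |-I|² = 1 < 9 = 3², so this pole is inside the contour.
  |2|² = 4 < 9 = 3², so this pole is inside the contour.

With P(z) = cos(2*z) and Q(z) = z^2 - 2*z + I*z - 2*I, each pole is simple, so Res(f, z₀) = P(z₀)/Q'(z₀) with Q'(z) = 2*z - 2 + I.
  Res(f, -I) = P(-I)/Q'(-I) = (cosh(2))/(-2 - I) = (-2/5 + I/5)*cosh(2)
  Res(f, 2) = P(2)/Q'(2) = (cos(4))/(2 + I) = (2/5 - I/5)*cos(4)

Sum of residues inside C: (2/5 - I/5)*cos(4) + (-2/5 + I/5)*cosh(2)
∮_C f(z) dz = 2πi · ((2/5 - I/5)*cos(4) + (-2/5 + I/5)*cosh(2)) = pi*(-2/5 - 4*I/5)*cosh(2) + pi*(2/5 + 4*I/5)*cos(4)

Final answer: pi*(-2/5 - 4*I/5)*cosh(2) + pi*(2/5 + 4*I/5)*cos(4)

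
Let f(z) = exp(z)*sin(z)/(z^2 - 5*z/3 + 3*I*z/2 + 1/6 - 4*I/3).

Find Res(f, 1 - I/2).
(12/13 - 18*I/13)*exp(1 - I/2)*sin(1 - I/2)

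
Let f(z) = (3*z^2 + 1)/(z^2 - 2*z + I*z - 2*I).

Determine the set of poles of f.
{-I, 2}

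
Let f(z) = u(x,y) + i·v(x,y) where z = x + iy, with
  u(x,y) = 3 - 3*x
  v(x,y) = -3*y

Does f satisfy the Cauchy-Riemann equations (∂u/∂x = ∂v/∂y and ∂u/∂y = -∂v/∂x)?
∂u/∂x = -3
∂v/∂y = -3
∂u/∂y = 0
∂v/∂x = 0
∂u/∂x = ∂v/∂y and ∂u/∂y = -∂v/∂x hold identically; f is analytic.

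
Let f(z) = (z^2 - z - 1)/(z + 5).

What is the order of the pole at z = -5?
1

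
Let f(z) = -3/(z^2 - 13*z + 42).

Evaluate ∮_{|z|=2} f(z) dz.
By the residue theorem, ∮_C f(z) dz = 2πi · (sum of the residues of f at the poles inside |z| = 2).

The denominator factors as (z - 6)*(z - 7), so the singularities of f are simple poles at z = 6, z = 7.
  |6|² = 36 > 4 = 2², so this pole is outside the contour.
  |7|² = 49 > 4 = 2², so this pole is outside the contour.

No pole lies inside the contour, so f is analytic on and inside C and the integral is 0 (Cauchy's theorem).

Final answer: 0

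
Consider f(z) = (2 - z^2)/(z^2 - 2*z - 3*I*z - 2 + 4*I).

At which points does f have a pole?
The singularities of f are the zeros of the denominator. Factoring,
  z^2 - 2*z - 3*I*z - 2 + 4*I = (z - 2*I)*(z - 2 - I)
so the candidates are z = 2*I, z = 2 + I.

Check the numerator P(z) = 2 - z^2 at each one:
  P(2*I) = 6 ≠ 0, so z = 2*I is a (simple) pole.
  P(2 + I) = -1 - 4*I ≠ 0, so z = 2 + I is a (simple) pole.

Poles of f: {2*I, 2 + I}

Final answer: {2*I, 2 + I}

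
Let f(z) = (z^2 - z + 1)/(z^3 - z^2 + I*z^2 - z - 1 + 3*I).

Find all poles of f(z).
{-1 - I, I, 2 - I}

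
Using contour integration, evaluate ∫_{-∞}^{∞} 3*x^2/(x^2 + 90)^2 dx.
Let f(z) = 3*z^2/(z^2 + 90)^2. The denominator has no real zeros and deg Q - deg P = 2 ≥ 2, so the integral of f over the upper semicircle |z| = R tends to 0 as R → ∞. Closing the contour in the upper half-plane,
  ∫_{-∞}^{∞} f(x) dx = 2πi · Σ Res(f, z_k)  over the poles with Im z_k > 0.

Zeros of the denominator: z^2 + 90 = 0 gives z = ±3*sqrt(10)*I.
Upper half-plane: z = 3*sqrt(10)*I (a pole of order 2).

Write f(z) = g(z)/(z - 3*sqrt(10)*I)^2 with g(z) = 3*z^2/(z + 3*sqrt(10)*I)^2. For a double pole, Res(f, z₀) = g'(z₀):
  g'(z) = 18*sqrt(10)*I*z/(z + 3*sqrt(10)*I)^3
  Res(f, 3*sqrt(10)*I) = g'(3*sqrt(10)*I) = -sqrt(10)*I/40

∫_{-∞}^{∞} f(x) dx = 2πi · (-sqrt(10)*I/40) = sqrt(10)*pi/20

Final answer: sqrt(10)*pi/20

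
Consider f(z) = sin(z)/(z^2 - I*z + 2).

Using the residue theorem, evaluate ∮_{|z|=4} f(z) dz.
By the residue theorem, ∮_C f(z) dz = 2πi · (sum of the residues of f at the poles inside |z| = 4).

The denominator factors as (z - 2*I)*(z + I), so the singularities of f are simple poles at z = 2*I, z = -I.
  |2*I|² = 4 < 16 = 4², so this pole is inside the contour.
  |-I|² = 1 < 16 = 4², so this pole is inside the contour.

With P(z) = sin(z) and Q(z) = z^2 - I*z + 2, each pole is simple, so Res(f, z₀) = P(z₀)/Q'(z₀) with Q'(z) = 2*z - I.
  Res(f, 2*I) = P(2*I)/Q'(2*I) = (I*sinh(2))/(3*I) = sinh(2)/3
  Res(f, -I) = P(-I)/Q'(-I) = (-I*sinh(1))/(-3*I) = sinh(1)/3

Sum of residues inside C: sinh(1)/3 + sinh(2)/3
∮_C f(z) dz = 2πi · (sinh(1)/3 + sinh(2)/3) = 2*I*pi*sinh(1)/3 + 2*I*pi*sinh(2)/3

Final answer: 2*I*pi*sinh(1)/3 + 2*I*pi*sinh(2)/3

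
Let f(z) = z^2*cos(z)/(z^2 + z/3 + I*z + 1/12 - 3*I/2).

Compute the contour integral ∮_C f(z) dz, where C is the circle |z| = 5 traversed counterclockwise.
By the residue theorem, ∮_C f(z) dz = 2πi · (sum of the residues of f at the poles inside |z| = 5).

The denominator factors as (z - 2/3 - I/2)*(z + 1 + 3*I/2), so the singularities of f are simple poles at z = 2/3 + I/2, z = -1 - 3*I/2.
  |2/3 + I/2|² = 25/36 < 25 = 5², so this pole is inside the contour.
  |-1 - 3*I/2|² = 13/4 < 25 = 5², so this pole is inside the contour.

With P(z) = z^2*cos(z) and Q(z) = z^2 + z/3 + I*z + 1/12 - 3*I/2, each pole is simple, so Res(f, z₀) = P(z₀)/Q'(z₀) with Q'(z) = 2*z + 1/3 + I.
  Res(f, 2/3 + I/2) = P(2/3 + I/2)/Q'(2/3 + I/2) = ((7/36 + 2*I/3)*cos(2/3 + I/2))/(5/3 + 2*I) = (179/732 + 13*I/122)*cos(2/3 + I/2)
  Res(f, -1 - 3*I/2) = P(-1 - 3*I/2)/Q'(-1 - 3*I/2) = ((-5/4 + 3*I)*cos(1 + 3*I/2))/(-5/3 - 2*I) = (-141/244 - 135*I/122)*cos(1 + 3*I/2)

Sum of residues inside C: (-141/244 - 135*I/122)*cos(1 + 3*I/2) + (179/732 + 13*I/122)*cos(2/3 + I/2)
∮_C f(z) dz = 2πi · ((-141/244 - 135*I/122)*cos(1 + 3*I/2) + (179/732 + 13*I/122)*cos(2/3 + I/2)) = pi*(135/61 - 141*I/122)*cos(1 + 3*I/2) + pi*(-13/61 + 179*I/366)*cos(2/3 + I/2)

Final answer: pi*(135/61 - 141*I/122)*cos(1 + 3*I/2) + pi*(-13/61 + 179*I/366)*cos(2/3 + I/2)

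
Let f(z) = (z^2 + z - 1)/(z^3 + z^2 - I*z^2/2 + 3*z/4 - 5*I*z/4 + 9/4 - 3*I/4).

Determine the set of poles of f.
The singularities of f are the zeros of the denominator. Factoring,
  z^3 + z^2 - I*z^2/2 + 3*z/4 - 5*I*z/4 + 9/4 - 3*I/4 = (z - 1/2 - 3*I/2)*(z + 3/2)*(z + I)
so the candidates are z = 1/2 + 3*I/2, z = -3/2, z = -I.

Check the numerator P(z) = z^2 + z - 1 at each one:
  P(1/2 + 3*I/2) = -5/2 + 3*I ≠ 0, so z = 1/2 + 3*I/2 is a (simple) pole.
  P(-3/2) = -1/4 ≠ 0, so z = -3/2 is a (simple) pole.
  P(-I) = -2 - I ≠ 0, so z = -I is a (simple) pole.

Poles of f: {-3/2, -I, 1/2 + 3*I/2}

Final answer: {-3/2, -I, 1/2 + 3*I/2}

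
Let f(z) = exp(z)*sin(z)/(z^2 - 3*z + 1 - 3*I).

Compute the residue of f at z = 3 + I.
Write f(z) = P(z)/Q(z) with P(z) = exp(z)*sin(z) and Q(z) = z^2 - 3*z + 1 - 3*I.
The denominator factors as Q(z) = (z - 3 - I)*(z + I), so z = 3 + I is a simple zero of Q and P is analytic there; z = 3 + I is therefore a simple pole and
  Res(f, z₀) = P(z₀)/Q'(z₀).

Q'(z) = 2*z - 3, so Q'(3 + I) = 3 + 2*I.
P(3 + I) = exp(3 + I)*sin(3 + I).

Res(f, 3 + I) = (exp(3 + I)*sin(3 + I))/(3 + 2*I) = (3/13 - 2*I/13)*exp(3 + I)*sin(3 + I)

Final answer: (3/13 - 2*I/13)*exp(3 + I)*sin(3 + I)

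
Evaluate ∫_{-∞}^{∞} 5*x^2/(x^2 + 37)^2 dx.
Let f(z) = 5*z^2/(z^2 + 37)^2. The denominator has no real zeros and deg Q - deg P = 2 ≥ 2, so the integral of f over the upper semicircle |z| = R tends to 0 as R → ∞. Closing the contour in the upper half-plane,
  ∫_{-∞}^{∞} f(x) dx = 2πi · Σ Res(f, z_k)  over the poles with Im z_k > 0.

Zeros of the denominator: z^2 + 37 = 0 gives z = ±sqrt(37)*I.
Upper half-plane: z = sqrt(37)*I (a pole of order 2).

Write f(z) = g(z)/(z - sqrt(37)*I)^2 with g(z) = 5*z^2/(z + sqrt(37)*I)^2. For a double pole, Res(f, z₀) = g'(z₀):
  g'(z) = 10*sqrt(37)*I*z/(z + sqrt(37)*I)^3
  Res(f, sqrt(37)*I) = g'(sqrt(37)*I) = -5*sqrt(37)*I/148

∫_{-∞}^{∞} f(x) dx = 2πi · (-5*sqrt(37)*I/148) = 5*sqrt(37)*pi/74

Final answer: 5*sqrt(37)*pi/74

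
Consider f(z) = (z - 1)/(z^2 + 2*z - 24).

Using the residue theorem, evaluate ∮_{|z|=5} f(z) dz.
3*I*pi/5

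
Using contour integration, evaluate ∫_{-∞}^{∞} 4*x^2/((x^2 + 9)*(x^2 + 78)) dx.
4*pi*(-3 + sqrt(78))/69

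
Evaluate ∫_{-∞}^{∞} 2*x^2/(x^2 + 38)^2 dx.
sqrt(38)*pi/38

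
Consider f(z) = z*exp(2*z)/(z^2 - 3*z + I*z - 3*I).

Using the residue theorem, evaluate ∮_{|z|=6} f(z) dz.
pi*(-3/5 + I/5)*exp(-2*I) + pi*(3/5 + 9*I/5)*exp(6)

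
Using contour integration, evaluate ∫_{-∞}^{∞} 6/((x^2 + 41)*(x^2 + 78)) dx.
pi*(-41*sqrt(78) + 78*sqrt(41))/19721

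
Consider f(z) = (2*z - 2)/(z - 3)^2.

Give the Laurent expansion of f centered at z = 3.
Put w = z - (3), i.e. z = w + 3. The denominator is w^2, so it suffices to rewrite the numerator in powers of w.

P(z) = 2*z - 2
P(w + 3) = 4 + 2*w

Dividing each term by w^2:
  f = 4/w^2 + 2/w

Substituting back w = z - 3:
  f(z) = 4/(z - 3)^2 + 2/(z - 3)

The series is finite because the numerator is a polynomial; the negative powers form the principal part, and the coefficient of 1/(z - 3) gives Res(f, 3) = 2.

Final answer: 4/(z - 3)^2 + 2/(z - 3)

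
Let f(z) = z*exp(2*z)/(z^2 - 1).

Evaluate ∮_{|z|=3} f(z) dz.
I*pi*exp(-2) + I*pi*exp(2)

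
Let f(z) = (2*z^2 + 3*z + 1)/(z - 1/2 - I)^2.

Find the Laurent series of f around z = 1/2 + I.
Put w = z - (1/2 + I), i.e. z = w + 1/2 + I. The denominator is w^2, so it suffices to rewrite the numerator in powers of w.

P(z) = 2*z^2 + 3*z + 1
P(w + 1/2 + I) = 1 + 5*I + (5 + 4*I)*w + 2*w^2

Dividing each term by w^2:
  f = (1 + 5*I)/w^2 + (5 + 4*I)/w + 2

Substituting back w = z - 1/2 - I:
  f(z) = (1 + 5*I)/(z - 1/2 - I)^2 + (5 + 4*I)/(z - 1/2 - I) + 2

The series is finite because the numerator is a polynomial; the negative powers form the principal part, and the coefficient of 1/(z - 1/2 - I) gives Res(f, 1/2 + I) = 5 + 4*I.

Final answer: (1 + 5*I)/(z - 1/2 - I)^2 + (5 + 4*I)/(z - 1/2 - I) + 2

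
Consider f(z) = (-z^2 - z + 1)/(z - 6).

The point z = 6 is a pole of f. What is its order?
Factor the denominator:
  z - 6 = (z - 6)

The numerator P(z) = -z^2 - z + 1 has P(6) = -41 ≠ 0, so no factor of (z - 6) cancels.
Near z = 6 we can therefore write f(z) = g(z)/(z - 6) with g analytic at 6 and g(6) ≠ 0 (g is just the numerator).

Hence z = 6 is a pole of order 1.

Final answer: 1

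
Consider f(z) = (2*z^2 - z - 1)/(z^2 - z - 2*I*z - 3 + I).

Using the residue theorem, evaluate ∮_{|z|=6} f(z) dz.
By the residue theorem, ∮_C f(z) dz = 2πi · (sum of the residues of f at the poles inside |z| = 6).

The denominator factors as (z + 1 - I)*(z - 2 - I), so the singularities of f are simple poles at z = -1 + I, z = 2 + I.
  |-1 + I|² = 2 < 36 = 6², so this pole is inside the contour.
  |2 + I|² = 5 < 36 = 6², so this pole is inside the contour.

With P(z) = 2*z^2 - z - 1 and Q(z) = z^2 - z - 2*I*z - 3 + I, each pole is simple, so Res(f, z₀) = P(z₀)/Q'(z₀) with Q'(z) = 2*z - 1 - 2*I.
  Res(f, -1 + I) = P(-1 + I)/Q'(-1 + I) = (-5*I)/(-3) = 5*I/3
  Res(f, 2 + I) = P(2 + I)/Q'(2 + I) = (3 + 7*I)/(3) = 1 + 7*I/3

Sum of residues inside C: 1 + 4*I
∮_C f(z) dz = 2πi · (1 + 4*I) = pi*(-8 + 2*I)

Final answer: pi*(-8 + 2*I)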